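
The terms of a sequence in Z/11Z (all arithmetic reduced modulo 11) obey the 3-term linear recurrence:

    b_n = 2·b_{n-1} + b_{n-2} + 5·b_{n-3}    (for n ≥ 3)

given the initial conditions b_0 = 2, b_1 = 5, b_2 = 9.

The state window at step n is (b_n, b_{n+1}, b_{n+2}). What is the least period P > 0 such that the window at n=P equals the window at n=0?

95

n=0: window = (2, 5, 9)
n=1: window = (5, 9, 0)
n=2: window = (9, 0, 1)
n=3: window = (0, 1, 3)
n=4: window = (1, 3, 7)
n=5: window = (3, 7, 0)
n=6: window = (7, 0, 0)
n=7: window = (0, 0, 2)
n=8: window = (0, 2, 4)
n=9: window = (2, 4, 10)
n=10: window = (4, 10, 1)
n=11: window = (10, 1, 10)
n=12: window = (1, 10, 5)
n=13: window = (10, 5, 3)
n=14: window = (5, 3, 6)
n=15: window = (3, 6, 7)
n=16: window = (6, 7, 2)
n=17: window = (7, 2, 8)
n=18: window = (2, 8, 9)
n=19: window = (8, 9, 3)
n=20: window = (9, 3, 0)
n=21: window = (3, 0, 4)
n=22: window = (0, 4, 1)
n=23: window = (4, 1, 6)
n=24: window = (1, 6, 0)
n=25: window = (6, 0, 0)
n=26: window = (0, 0, 8)
n=27: window = (0, 8, 5)
n=28: window = (8, 5, 7)
n=29: window = (5, 7, 4)
n=30: window = (7, 4, 7)
n=31: window = (4, 7, 9)
n=32: window = (7, 9, 1)
n=33: window = (9, 1, 2)
n=34: window = (1, 2, 6)
n=35: window = (2, 6, 8)
n=36: window = (6, 8, 10)
n=37: window = (8, 10, 3)
n=38: window = (10, 3, 1)
n=39: window = (3, 1, 0)
n=40: window = (1, 0, 5)
…
n=93: window = (10, 6, 2)
n=94: window = (6, 2, 5)
n=95: window = (2, 5, 9)
window at n=95 equals window at n=0 → period = 95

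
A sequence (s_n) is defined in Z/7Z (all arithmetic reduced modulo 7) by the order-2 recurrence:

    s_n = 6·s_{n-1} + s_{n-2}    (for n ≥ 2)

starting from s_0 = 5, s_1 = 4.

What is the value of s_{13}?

s_2 = 6·4 + 1·5 = 1
s_3 = 6·1 + 1·4 = 3
s_4 = 6·3 + 1·1 = 5
s_5 = 6·5 + 1·3 = 5
s_6 = 6·5 + 1·5 = 0
s_7 = 6·0 + 1·5 = 5
s_8 = 6·5 + 1·0 = 2
s_9 = 6·2 + 1·5 = 3
s_10 = 6·3 + 1·2 = 6
s_11 = 6·6 + 1·3 = 4
s_12 = 6·4 + 1·6 = 2
s_13 = 6·2 + 1·4 = 2

2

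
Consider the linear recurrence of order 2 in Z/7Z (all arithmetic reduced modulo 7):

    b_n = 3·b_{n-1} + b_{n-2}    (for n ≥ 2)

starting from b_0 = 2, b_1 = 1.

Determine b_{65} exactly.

b_2 = 3·1 + 1·2 = 5
b_3 = 3·5 + 1·1 = 2
b_4 = 3·2 + 1·5 = 4
b_5 = 3·4 + 1·2 = 0
b_6 = 3·0 + 1·4 = 4
b_7 = 3·4 + 1·0 = 5
b_8 = 3·5 + 1·4 = 5
b_9 = 3·5 + 1·5 = 6
b_10 = 3·6 + 1·5 = 2
b_11 = 3·2 + 1·6 = 5
b_12 = 3·5 + 1·2 = 3
b_13 = 3·3 + 1·5 = 0
b_14 = 3·0 + 1·3 = 3
b_15 = 3·3 + 1·0 = 2
b_16 = 3·2 + 1·3 = 2
b_17 = 3·2 + 1·2 = 1
(b_16, b_17) = (2, 1) = (b_0, b_1), so the sequence has period 16.
65 ≡ 1 (mod 16), hence b_65 = b_1 = 1.

1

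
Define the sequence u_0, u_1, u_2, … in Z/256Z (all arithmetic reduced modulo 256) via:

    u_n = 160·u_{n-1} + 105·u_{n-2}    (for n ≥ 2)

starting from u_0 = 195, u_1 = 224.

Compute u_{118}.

235

u_2 = 160·224 + 105·195 = 251
u_3 = 160·251 + 105·224 = 192
u_4 = 160·192 + 105·251 = 243
u_5 = 160·243 + 105·192 = 160
u_6 = 160·160 + 105·243 = 171
u_7 = 160·171 + 105·160 = 128
u_8 = 160·128 + 105·171 = 35
u_9 = 160·35 + 105·128 = 96
u_10 = 160·96 + 105·35 = 91
u_11 = 160·91 + 105·96 = 64
u_12 = 160·64 + 105·91 = 83
u_13 = 160·83 + 105·64 = 32
u_14 = 160·32 + 105·83 = 11
u_15 = 160·11 + 105·32 = 0
u_16 = 160·0 + 105·11 = 131
u_17 = 160·131 + 105·0 = 224
u_18 = 160·224 + 105·131 = 187
u_19 = 160·187 + 105·224 = 192
u_20 = 160·192 + 105·187 = 179
u_21 = 160·179 + 105·192 = 160
u_22 = 160·160 + 105·179 = 107
u_23 = 160·107 + 105·160 = 128
u_24 = 160·128 + 105·107 = 227
u_25 = 160·227 + 105·128 = 96
u_26 = 160·96 + 105·227 = 27
u_27 = 160·27 + 105·96 = 64
u_28 = 160·64 + 105·27 = 19
u_29 = 160·19 + 105·64 = 32
u_30 = 160·32 + 105·19 = 203
u_31 = 160·203 + 105·32 = 0
u_32 = 160·0 + 105·203 = 67
u_33 = 160·67 + 105·0 = 224
u_34 = 160·224 + 105·67 = 123
u_35 = 160·123 + 105·224 = 192
u_36 = 160·192 + 105·123 = 115
u_37 = 160·115 + 105·192 = 160
u_38 = 160·160 + 105·115 = 43
u_39 = 160·43 + 105·160 = 128
u_40 = 160·128 + 105·43 = 163
u_41 = 160·163 + 105·128 = 96
u_42 = 160·96 + 105·163 = 219
u_43 = 160·219 + 105·96 = 64
u_44 = 160·64 + 105·219 = 211
u_45 = 160·211 + 105·64 = 32
u_46 = 160·32 + 105·211 = 139
u_47 = 160·139 + 105·32 = 0
u_48 = 160·0 + 105·139 = 3
u_49 = 160·3 + 105·0 = 224
u_50 = 160·224 + 105·3 = 59
u_51 = 160·59 + 105·224 = 192
u_52 = 160·192 + 105·59 = 51
u_53 = 160·51 + 105·192 = 160
u_54 = 160·160 + 105·51 = 235
u_55 = 160·235 + 105·160 = 128
u_56 = 160·128 + 105·235 = 99
u_57 = 160·99 + 105·128 = 96
u_58 = 160·96 + 105·99 = 155
u_59 = 160·155 + 105·96 = 64
u_60 = 160·64 + 105·155 = 147
u_61 = 160·147 + 105·64 = 32
u_62 = 160·32 + 105·147 = 75
u_63 = 160·75 + 105·32 = 0
u_64 = 160·0 + 105·75 = 195
u_65 = 160·195 + 105·0 = 224
u_66 = 160·224 + 105·195 = 251
u_67 = 160·251 + 105·224 = 192
u_68 = 160·192 + 105·251 = 243
u_69 = 160·243 + 105·192 = 160
u_70 = 160·160 + 105·243 = 171
u_71 = 160·171 + 105·160 = 128
u_72 = 160·128 + 105·171 = 35
u_73 = 160·35 + 105·128 = 96
u_74 = 160·96 + 105·35 = 91
u_75 = 160·91 + 105·96 = 64
u_76 = 160·64 + 105·91 = 83
u_77 = 160·83 + 105·64 = 32
u_78 = 160·32 + 105·83 = 11
u_79 = 160·11 + 105·32 = 0
u_80 = 160·0 + 105·11 = 131
u_81 = 160·131 + 105·0 = 224
u_82 = 160·224 + 105·131 = 187
u_83 = 160·187 + 105·224 = 192
u_84 = 160·192 + 105·187 = 179
u_85 = 160·179 + 105·192 = 160
u_86 = 160·160 + 105·179 = 107
u_87 = 160·107 + 105·160 = 128
u_88 = 160·128 + 105·107 = 227
u_89 = 160·227 + 105·128 = 96
u_90 = 160·96 + 105·227 = 27
u_91 = 160·27 + 105·96 = 64
u_92 = 160·64 + 105·27 = 19
u_93 = 160·19 + 105·64 = 32
u_94 = 160·32 + 105·19 = 203
u_95 = 160·203 + 105·32 = 0
u_96 = 160·0 + 105·203 = 67
u_97 = 160·67 + 105·0 = 224
u_98 = 160·224 + 105·67 = 123
u_99 = 160·123 + 105·224 = 192
u_100 = 160·192 + 105·123 = 115
u_101 = 160·115 + 105·192 = 160
u_102 = 160·160 + 105·115 = 43
u_103 = 160·43 + 105·160 = 128
u_104 = 160·128 + 105·43 = 163
u_105 = 160·163 + 105·128 = 96
u_106 = 160·96 + 105·163 = 219
u_107 = 160·219 + 105·96 = 64
u_108 = 160·64 + 105·219 = 211
u_109 = 160·211 + 105·64 = 32
u_110 = 160·32 + 105·211 = 139
u_111 = 160·139 + 105·32 = 0
u_112 = 160·0 + 105·139 = 3
u_113 = 160·3 + 105·0 = 224
u_114 = 160·224 + 105·3 = 59
u_115 = 160·59 + 105·224 = 192
u_116 = 160·192 + 105·59 = 51
u_117 = 160·51 + 105·192 = 160
u_118 = 160·160 + 105·51 = 235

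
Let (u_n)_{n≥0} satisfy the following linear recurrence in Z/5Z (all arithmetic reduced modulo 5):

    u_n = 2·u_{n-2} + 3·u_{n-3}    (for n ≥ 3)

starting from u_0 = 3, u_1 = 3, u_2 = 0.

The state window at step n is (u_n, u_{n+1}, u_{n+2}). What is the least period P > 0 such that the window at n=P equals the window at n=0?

124

n=0: window = (3, 3, 0)
n=1: window = (3, 0, 0)
n=2: window = (0, 0, 4)
n=3: window = (0, 4, 0)
n=4: window = (4, 0, 3)
n=5: window = (0, 3, 2)
n=6: window = (3, 2, 1)
n=7: window = (2, 1, 3)
n=8: window = (1, 3, 3)
n=9: window = (3, 3, 4)
n=10: window = (3, 4, 0)
n=11: window = (4, 0, 2)
n=12: window = (0, 2, 2)
n=13: window = (2, 2, 4)
n=14: window = (2, 4, 0)
n=15: window = (4, 0, 4)
n=16: window = (0, 4, 2)
n=17: window = (4, 2, 3)
n=18: window = (2, 3, 1)
n=19: window = (3, 1, 2)
n=20: window = (1, 2, 1)
n=21: window = (2, 1, 2)
n=22: window = (1, 2, 3)
n=23: window = (2, 3, 2)
n=24: window = (3, 2, 2)
n=25: window = (2, 2, 3)
n=26: window = (2, 3, 0)
n=27: window = (3, 0, 2)
n=28: window = (0, 2, 4)
n=29: window = (2, 4, 4)
n=30: window = (4, 4, 4)
n=31: window = (4, 4, 0)
n=32: window = (4, 0, 0)
n=33: window = (0, 0, 2)
n=34: window = (0, 2, 0)
n=35: window = (2, 0, 4)
n=36: window = (0, 4, 1)
n=37: window = (4, 1, 3)
n=38: window = (1, 3, 4)
n=39: window = (3, 4, 4)
n=40: window = (4, 4, 2)
…
n=122: window = (4, 3, 3)
n=123: window = (3, 3, 3)
n=124: window = (3, 3, 0)
window at n=124 equals window at n=0 → period = 124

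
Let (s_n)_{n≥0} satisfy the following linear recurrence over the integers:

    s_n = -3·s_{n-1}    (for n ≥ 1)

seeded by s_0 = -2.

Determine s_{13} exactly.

s_1 = -3·-2 = 6
s_2 = -3·6 = -18
s_3 = -3·-18 = 54
s_4 = -3·54 = -162
s_5 = -3·-162 = 486
s_6 = -3·486 = -1458
s_7 = -3·-1458 = 4374
s_8 = -3·4374 = -13122
s_9 = -3·-13122 = 39366
s_10 = -3·39366 = -118098
s_11 = -3·-118098 = 354294
s_12 = -3·354294 = -1062882
s_13 = -3·-1062882 = 3188646

3188646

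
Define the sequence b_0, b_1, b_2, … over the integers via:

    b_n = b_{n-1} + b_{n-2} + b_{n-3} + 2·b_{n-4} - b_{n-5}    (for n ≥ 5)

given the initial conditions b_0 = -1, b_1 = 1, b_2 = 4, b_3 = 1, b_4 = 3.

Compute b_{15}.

b_5 = 1·3 + 1·1 + 1·4 + 2·1 + -1·-1 = 11
b_6 = 1·11 + 1·3 + 1·1 + 2·4 + -1·1 = 22
b_7 = 1·22 + 1·11 + 1·3 + 2·1 + -1·4 = 34
b_8 = 1·34 + 1·22 + 1·11 + 2·3 + -1·1 = 72
b_9 = 1·72 + 1·34 + 1·22 + 2·11 + -1·3 = 147
b_10 = 1·147 + 1·72 + 1·34 + 2·22 + -1·11 = 286
b_11 = 1·286 + 1·147 + 1·72 + 2·34 + -1·22 = 551
b_12 = 1·551 + 1·286 + 1·147 + 2·72 + -1·34 = 1094
b_13 = 1·1094 + 1·551 + 1·286 + 2·147 + -1·72 = 2153
b_14 = 1·2153 + 1·1094 + 1·551 + 2·286 + -1·147 = 4223
b_15 = 1·4223 + 1·2153 + 1·1094 + 2·551 + -1·286 = 8286

8286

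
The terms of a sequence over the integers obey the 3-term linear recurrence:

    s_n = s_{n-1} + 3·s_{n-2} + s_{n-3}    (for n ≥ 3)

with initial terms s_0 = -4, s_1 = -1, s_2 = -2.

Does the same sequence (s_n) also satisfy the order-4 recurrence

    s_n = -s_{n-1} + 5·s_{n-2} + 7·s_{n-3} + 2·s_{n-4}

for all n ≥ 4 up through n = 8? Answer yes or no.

Terms s_0..s_8: -4, -1, -2, -9, -16, -45, -102, -253, -604
n=4: candidate gives -16, actual s_4 = -16 ✓
n=5: candidate gives -45, actual s_5 = -45 ✓
n=6: candidate gives -102, actual s_6 = -102 ✓
n=7: candidate gives -253, actual s_7 = -253 ✓
n=8: candidate gives -604, actual s_8 = -604 ✓

yes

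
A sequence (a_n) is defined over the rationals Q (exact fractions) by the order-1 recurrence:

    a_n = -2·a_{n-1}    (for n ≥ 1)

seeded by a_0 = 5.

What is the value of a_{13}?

-40960

a_1 = -2·5 = -10
a_2 = -2·-10 = 20
a_3 = -2·20 = -40
a_4 = -2·-40 = 80
a_5 = -2·80 = -160
a_6 = -2·-160 = 320
a_7 = -2·320 = -640
a_8 = -2·-640 = 1280
a_9 = -2·1280 = -2560
a_10 = -2·-2560 = 5120
a_11 = -2·5120 = -10240
a_12 = -2·-10240 = 20480
a_13 = -2·20480 = -40960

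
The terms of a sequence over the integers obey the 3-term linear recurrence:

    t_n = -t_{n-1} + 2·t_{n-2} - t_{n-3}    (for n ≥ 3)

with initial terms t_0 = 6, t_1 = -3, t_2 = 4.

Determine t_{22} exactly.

t_3 = -1·4 + 2·-3 + -1·6 = -16
t_4 = -1·-16 + 2·4 + -1·-3 = 27
t_5 = -1·27 + 2·-16 + -1·4 = -63
t_6 = -1·-63 + 2·27 + -1·-16 = 133
t_7 = -1·133 + 2·-63 + -1·27 = -286
t_8 = -1·-286 + 2·133 + -1·-63 = 615
t_9 = -1·615 + 2·-286 + -1·133 = -1320
t_10 = -1·-1320 + 2·615 + -1·-286 = 2836
t_11 = -1·2836 + 2·-1320 + -1·615 = -6091
t_12 = -1·-6091 + 2·2836 + -1·-1320 = 13083
t_13 = -1·13083 + 2·-6091 + -1·2836 = -28101
t_14 = -1·-28101 + 2·13083 + -1·-6091 = 60358
t_15 = -1·60358 + 2·-28101 + -1·13083 = -129643
t_16 = -1·-129643 + 2·60358 + -1·-28101 = 278460
t_17 = -1·278460 + 2·-129643 + -1·60358 = -598104
t_18 = -1·-598104 + 2·278460 + -1·-129643 = 1284667
t_19 = -1·1284667 + 2·-598104 + -1·278460 = -2759335
t_20 = -1·-2759335 + 2·1284667 + -1·-598104 = 5926773
t_21 = -1·5926773 + 2·-2759335 + -1·1284667 = -12730110
t_22 = -1·-12730110 + 2·5926773 + -1·-2759335 = 27342991

27342991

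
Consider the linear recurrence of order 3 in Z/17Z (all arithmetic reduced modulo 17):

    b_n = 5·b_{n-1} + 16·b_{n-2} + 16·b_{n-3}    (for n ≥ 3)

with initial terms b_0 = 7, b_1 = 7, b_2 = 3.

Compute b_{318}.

9

b_3 = 5·3 + 16·7 + 16·7 = 1
b_4 = 5·1 + 16·3 + 16·7 = 12
b_5 = 5·12 + 16·1 + 16·3 = 5
b_6 = 5·5 + 16·12 + 16·1 = 12
b_7 = 5·12 + 16·5 + 16·12 = 9
b_8 = 5·9 + 16·12 + 16·5 = 11
Continuing the recurrence:
  b_9 = 0;  b_10 = 14;  b_11 = 8;  b_12 = 9;  b_13 = 6;  b_14 = 13
  b_15 = 16;  b_16 = 10;  b_17 = 4;  b_18 = 11;  b_19 = 7;  b_20 = 3
  b_21 = 14;  b_22 = 9;  b_23 = 11;  b_24 = 15;  b_25 = 4;  b_26 = 11
  b_27 = 2;  b_28 = 12;  b_29 = 13;  b_30 = 0;  b_31 = 9;  b_32 = 15
  b_33 = 15;  b_34 = 0;  b_35 = 4;  b_36 = 5;  b_37 = 4;  b_38 = 11
  b_39 = 12;  b_40 = 11;  b_41 = 15;  b_42 = 1;  b_43 = 13;  b_44 = 15
  b_45 = 10;  b_46 = 5;  b_47 = 0;  b_48 = 2;  b_49 = 5;  b_50 = 6
  b_51 = 6;  b_52 = 2;  b_53 = 15;  b_54 = 16;  b_55 = 12;  b_56 = 12
  b_57 = 15;  b_58 = 0;  b_59 = 7;  b_60 = 3;  b_61 = 8;  b_62 = 13
  b_63 = 3;  b_64 = 11;  b_65 = 5;  b_66 = 11;  b_67 = 5;  b_68 = 9
  b_69 = 12;  b_70 = 12;  b_71 = 5;  b_72 = 1;  b_73 = 5;  b_74 = 2
  b_75 = 4;  b_76 = 13;  b_77 = 8;  b_78 = 6;  b_79 = 9;  b_80 = 14
  b_81 = 4;  b_82 = 14;  b_83 = 1;  b_84 = 4;  b_85 = 5;  b_86 = 3
  b_87 = 6;  b_88 = 5;  b_89 = 16;  b_90 = 1;  b_91 = 1;  b_92 = 5
  b_93 = 6;  b_94 = 7;  b_95 = 7;  b_96 = 5;  b_97 = 11;  b_98 = 9
  b_99 = 12;  b_100 = 6;  b_101 = 9;  b_102 = 10;  b_103 = 1;  b_104 = 3
  b_105 = 4;  b_106 = 16;  b_107 = 5;  b_108 = 5;  b_109 = 4;  b_110 = 10
  b_111 = 7;  b_112 = 4;  b_113 = 3;  b_114 = 4;  b_115 = 13;  b_116 = 7
  b_117 = 1;  b_118 = 2;  b_119 = 2;  b_120 = 7;  b_121 = 14;  b_122 = 10
  b_123 = 12;  b_124 = 2;  b_125 = 5;  b_126 = 11;  b_127 = 14;  b_128 = 3
  b_129 = 7;  b_130 = 1;  b_131 = 12;  b_132 = 1;  b_133 = 9;  b_134 = 15
  b_135 = 14;  b_136 = 12;  b_137 = 14;  b_138 = 10;  b_139 = 7;  b_140 = 11
  b_141 = 4;  b_142 = 2;  b_143 = 12;  b_144 = 3;  b_145 = 1;  b_146 = 7
  b_147 = 14;  b_148 = 11;  b_149 = 0;  b_150 = 9;  b_151 = 0;  b_152 = 8
  b_153 = 14;  b_154 = 11;  b_155 = 16;  b_156 = 4;  b_157 = 10;  b_158 = 13
  b_159 = 0;  b_160 = 11;  b_161 = 8;  b_162 = 12;  b_163 = 7;  b_164 = 15
  b_165 = 5;  b_166 = 3;  b_167 = 12;  b_168 = 1;  b_169 = 7;  b_170 = 5
  b_171 = 0;  b_172 = 5;  b_173 = 3;  b_174 = 10;  b_175 = 8;  b_176 = 10
  b_177 = 15;  b_178 = 6;  b_179 = 5;  b_180 = 4;  b_181 = 9;  b_182 = 2
  b_183 = 14;  b_184 = 8;  b_185 = 7;  b_186 = 13;  b_187 = 16;  b_188 = 9
  b_189 = 16;  b_190 = 4;  b_191 = 12;  b_192 = 6;  b_193 = 14;  b_194 = 1
  b_195 = 2;  b_196 = 12;  b_197 = 6;  b_198 = 16;  b_199 = 11;  b_200 = 16
  b_201 = 2;  b_202 = 0;  b_203 = 16;  b_204 = 10;  b_205 = 0;  b_206 = 8
  b_207 = 13;  b_208 = 6;  b_209 = 9;  b_210 = 9;  b_211 = 13;  b_212 = 13
  b_213 = 9;  b_214 = 2;  b_215 = 5;  b_216 = 14;  b_217 = 12;  b_218 = 7
  b_219 = 9;  b_220 = 9;  b_221 = 12;  b_222 = 8;  b_223 = 2;  b_224 = 7
  b_225 = 8;  b_226 = 14;  b_227 = 4;  b_228 = 15;  b_229 = 6;  b_230 = 11
  b_231 = 0;  b_232 = 0;  b_233 = 6;  b_234 = 13;  b_235 = 8;  b_236 = 4
  b_237 = 16;  b_238 = 0;  b_239 = 14;  b_240 = 3;  b_241 = 1;  b_242 = 5
  b_243 = 4;  b_244 = 14;  b_245 = 10;  b_246 = 15;  b_247 = 0;  b_248 = 9
  b_249 = 13;  b_250 = 5;  b_251 = 3;  b_252 = 14;  b_253 = 11;  b_254 = 4
  b_255 = 12;  b_256 = 11;  b_257 = 5;  b_258 = 2;  b_259 = 11;  b_260 = 14
  b_261 = 6;  b_262 = 5;  b_263 = 5;  b_264 = 14;  b_265 = 9;  b_266 = 9
  b_267 = 5;  b_268 = 7;  b_269 = 4;  b_270 = 8;  b_271 = 12;  b_272 = 14
  b_273 = 16;  b_274 = 3;  b_275 = 2;  b_276 = 8;  b_277 = 1;  b_278 = 12
  b_279 = 0;  b_280 = 4;  b_281 = 8;  b_282 = 2;  b_283 = 15;  b_284 = 14
  b_285 = 2;  b_286 = 15;  b_287 = 8;  b_288 = 6;  b_289 = 7;  b_290 = 4
  b_291 = 7;  b_292 = 7;  b_293 = 7;  b_294 = 4;  b_295 = 6;  b_296 = 2
  b_297 = 0;  b_298 = 9;  b_299 = 9;  b_300 = 2;  b_301 = 9;  b_302 = 0
  b_303 = 6;  b_304 = 4;  b_305 = 14;  b_306 = 9;  b_307 = 10;  b_308 = 10
  b_309 = 14;  b_310 = 16;  b_311 = 5;  b_312 = 12;  b_313 = 5;  b_314 = 8
  b_315 = 6;  b_316 = 0
b_317 = 5·0 + 16·6 + 16·8 = 3
b_318 = 5·3 + 16·0 + 16·6 = 9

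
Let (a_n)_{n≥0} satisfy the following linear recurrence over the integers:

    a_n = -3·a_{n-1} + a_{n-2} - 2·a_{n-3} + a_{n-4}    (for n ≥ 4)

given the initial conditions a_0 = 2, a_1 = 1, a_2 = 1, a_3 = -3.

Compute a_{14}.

2541974

a_4 = -3·-3 + 1·1 + -2·1 + 1·2 = 10
a_5 = -3·10 + 1·-3 + -2·1 + 1·1 = -34
a_6 = -3·-34 + 1·10 + -2·-3 + 1·1 = 119
a_7 = -3·119 + 1·-34 + -2·10 + 1·-3 = -414
a_8 = -3·-414 + 1·119 + -2·-34 + 1·10 = 1439
a_9 = -3·1439 + 1·-414 + -2·119 + 1·-34 = -5003
a_10 = -3·-5003 + 1·1439 + -2·-414 + 1·119 = 17395
a_11 = -3·17395 + 1·-5003 + -2·1439 + 1·-414 = -60480
a_12 = -3·-60480 + 1·17395 + -2·-5003 + 1·1439 = 210280
a_13 = -3·210280 + 1·-60480 + -2·17395 + 1·-5003 = -731113
a_14 = -3·-731113 + 1·210280 + -2·-60480 + 1·17395 = 2541974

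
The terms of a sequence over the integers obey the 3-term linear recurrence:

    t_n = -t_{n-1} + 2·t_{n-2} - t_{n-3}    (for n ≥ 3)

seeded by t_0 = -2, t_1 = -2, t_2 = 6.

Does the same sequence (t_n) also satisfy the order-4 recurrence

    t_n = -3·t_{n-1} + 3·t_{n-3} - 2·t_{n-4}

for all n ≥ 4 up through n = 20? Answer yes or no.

yes

Terms t_0..t_20: -2, -2, 6, -8, 22, -44, 96, -206, 442, -950, 2040, -4382, 9412, -20216, 43422, -93266, 200326, -430280, 924198, -1985084, 4263760
n=4: candidate gives 22, actual t_4 = 22 ✓
n=5: candidate gives -44, actual t_5 = -44 ✓
n=6: candidate gives 96, actual t_6 = 96 ✓
n=7: candidate gives -206, actual t_7 = -206 ✓
n=8: candidate gives 442, actual t_8 = 442 ✓
n=9: candidate gives -950, actual t_9 = -950 ✓
n=10: candidate gives 2040, actual t_10 = 2040 ✓
n=11: candidate gives -4382, actual t_11 = -4382 ✓
n=12: candidate gives 9412, actual t_12 = 9412 ✓
n=13: candidate gives -20216, actual t_13 = -20216 ✓
n=14: candidate gives 43422, actual t_14 = 43422 ✓
n=15: candidate gives -93266, actual t_15 = -93266 ✓
n=16: candidate gives 200326, actual t_16 = 200326 ✓
n=17: candidate gives -430280, actual t_17 = -430280 ✓
n=18: candidate gives 924198, actual t_18 = 924198 ✓
n=19: candidate gives -1985084, actual t_19 = -1985084 ✓
n=20: candidate gives 4263760, actual t_20 = 4263760 ✓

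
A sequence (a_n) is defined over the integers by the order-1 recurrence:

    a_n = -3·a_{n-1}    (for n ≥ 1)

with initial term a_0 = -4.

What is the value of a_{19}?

4649045868

a_1 = -3·-4 = 12
a_2 = -3·12 = -36
a_3 = -3·-36 = 108
a_4 = -3·108 = -324
a_5 = -3·-324 = 972
a_6 = -3·972 = -2916
a_7 = -3·-2916 = 8748
a_8 = -3·8748 = -26244
a_9 = -3·-26244 = 78732
a_10 = -3·78732 = -236196
a_11 = -3·-236196 = 708588
a_12 = -3·708588 = -2125764
a_13 = -3·-2125764 = 6377292
a_14 = -3·6377292 = -19131876
a_15 = -3·-19131876 = 57395628
a_16 = -3·57395628 = -172186884
a_17 = -3·-172186884 = 516560652
a_18 = -3·516560652 = -1549681956
a_19 = -3·-1549681956 = 4649045868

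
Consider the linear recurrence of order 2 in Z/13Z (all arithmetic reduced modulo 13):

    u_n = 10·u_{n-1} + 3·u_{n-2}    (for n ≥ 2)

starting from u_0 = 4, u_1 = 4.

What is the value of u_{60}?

9

u_2 = 10·4 + 3·4 = 0
u_3 = 10·0 + 3·4 = 12
u_4 = 10·12 + 3·0 = 3
u_5 = 10·3 + 3·12 = 1
u_6 = 10·1 + 3·3 = 6
u_7 = 10·6 + 3·1 = 11
u_8 = 10·11 + 3·6 = 11
u_9 = 10·11 + 3·11 = 0
u_10 = 10·0 + 3·11 = 7
u_11 = 10·7 + 3·0 = 5
u_12 = 10·5 + 3·7 = 6
u_13 = 10·6 + 3·5 = 10
u_14 = 10·10 + 3·6 = 1
u_15 = 10·1 + 3·10 = 1
u_16 = 10·1 + 3·1 = 0
u_17 = 10·0 + 3·1 = 3
u_18 = 10·3 + 3·0 = 4
u_19 = 10·4 + 3·3 = 10
u_20 = 10·10 + 3·4 = 8
u_21 = 10·8 + 3·10 = 6
u_22 = 10·6 + 3·8 = 6
u_23 = 10·6 + 3·6 = 0
u_24 = 10·0 + 3·6 = 5
u_25 = 10·5 + 3·0 = 11
u_26 = 10·11 + 3·5 = 8
u_27 = 10·8 + 3·11 = 9
u_28 = 10·9 + 3·8 = 10
u_29 = 10·10 + 3·9 = 10
u_30 = 10·10 + 3·10 = 0
u_31 = 10·0 + 3·10 = 4
u_32 = 10·4 + 3·0 = 1
u_33 = 10·1 + 3·4 = 9
u_34 = 10·9 + 3·1 = 2
u_35 = 10·2 + 3·9 = 8
u_36 = 10·8 + 3·2 = 8
u_37 = 10·8 + 3·8 = 0
u_38 = 10·0 + 3·8 = 11
u_39 = 10·11 + 3·0 = 6
u_40 = 10·6 + 3·11 = 2
u_41 = 10·2 + 3·6 = 12
u_42 = 10·12 + 3·2 = 9
u_43 = 10·9 + 3·12 = 9
u_44 = 10·9 + 3·9 = 0
u_45 = 10·0 + 3·9 = 1
u_46 = 10·1 + 3·0 = 10
u_47 = 10·10 + 3·1 = 12
u_48 = 10·12 + 3·10 = 7
u_49 = 10·7 + 3·12 = 2
u_50 = 10·2 + 3·7 = 2
u_51 = 10·2 + 3·2 = 0
u_52 = 10·0 + 3·2 = 6
u_53 = 10·6 + 3·0 = 8
u_54 = 10·8 + 3·6 = 7
u_55 = 10·7 + 3·8 = 3
u_56 = 10·3 + 3·7 = 12
u_57 = 10·12 + 3·3 = 12
u_58 = 10·12 + 3·12 = 0
u_59 = 10·0 + 3·12 = 10
u_60 = 10·10 + 3·0 = 9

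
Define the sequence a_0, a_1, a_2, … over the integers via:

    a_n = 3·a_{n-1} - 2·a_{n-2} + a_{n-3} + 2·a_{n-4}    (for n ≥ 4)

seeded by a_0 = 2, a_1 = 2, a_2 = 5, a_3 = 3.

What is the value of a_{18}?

3135489

a_4 = 3·3 + -2·5 + 1·2 + 2·2 = 5
a_5 = 3·5 + -2·3 + 1·5 + 2·2 = 18
a_6 = 3·18 + -2·5 + 1·3 + 2·5 = 57
a_7 = 3·57 + -2·18 + 1·5 + 2·3 = 146
a_8 = 3·146 + -2·57 + 1·18 + 2·5 = 352
a_9 = 3·352 + -2·146 + 1·57 + 2·18 = 857
a_10 = 3·857 + -2·352 + 1·146 + 2·57 = 2127
a_11 = 3·2127 + -2·857 + 1·352 + 2·146 = 5311
a_12 = 3·5311 + -2·2127 + 1·857 + 2·352 = 13240
a_13 = 3·13240 + -2·5311 + 1·2127 + 2·857 = 32939
a_14 = 3·32939 + -2·13240 + 1·5311 + 2·2127 = 81902
a_15 = 3·81902 + -2·32939 + 1·13240 + 2·5311 = 203690
a_16 = 3·203690 + -2·81902 + 1·32939 + 2·13240 = 506685
a_17 = 3·506685 + -2·203690 + 1·81902 + 2·32939 = 1260455
a_18 = 3·1260455 + -2·506685 + 1·203690 + 2·81902 = 3135489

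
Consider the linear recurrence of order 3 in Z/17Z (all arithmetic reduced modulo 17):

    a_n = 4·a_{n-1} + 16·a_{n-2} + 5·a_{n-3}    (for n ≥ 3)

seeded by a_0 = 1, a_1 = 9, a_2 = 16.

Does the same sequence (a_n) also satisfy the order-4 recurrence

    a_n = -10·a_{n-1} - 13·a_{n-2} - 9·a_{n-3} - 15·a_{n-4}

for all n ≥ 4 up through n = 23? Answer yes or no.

yes

Terms a_0..a_23: 1, 9, 16, 9, 14, 8, 12, 8, 9, 3, 9, 10, 12, 15, 13, 12, 8, 0, 1, 10, 5, 15, 3, 5
n=4: candidate gives 14, actual a_4 = 14 ✓
n=5: candidate gives 8, actual a_5 = 8 ✓
n=6: candidate gives 12, actual a_6 = 12 ✓
n=7: candidate gives 8, actual a_7 = 8 ✓
n=8: candidate gives 9, actual a_8 = 9 ✓
n=9: candidate gives 3, actual a_9 = 3 ✓
n=10: candidate gives 9, actual a_10 = 9 ✓
n=11: candidate gives 10, actual a_11 = 10 ✓
n=12: candidate gives 12, actual a_12 = 12 ✓
n=13: candidate gives 15, actual a_13 = 15 ✓
n=14: candidate gives 13, actual a_14 = 13 ✓
n=15: candidate gives 12, actual a_15 = 12 ✓
n=16: candidate gives 8, actual a_16 = 8 ✓
n=17: candidate gives 0, actual a_17 = 0 ✓
n=18: candidate gives 1, actual a_18 = 1 ✓
n=19: candidate gives 10, actual a_19 = 10 ✓
n=20: candidate gives 5, actual a_20 = 5 ✓
n=21: candidate gives 15, actual a_21 = 15 ✓
n=22: candidate gives 3, actual a_22 = 3 ✓
n=23: candidate gives 5, actual a_23 = 5 ✓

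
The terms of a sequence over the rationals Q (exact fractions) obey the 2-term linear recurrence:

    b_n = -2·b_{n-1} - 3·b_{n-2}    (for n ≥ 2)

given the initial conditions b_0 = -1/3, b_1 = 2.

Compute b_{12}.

657

b_2 = -2·2 + -3·-1/3 = -3
b_3 = -2·-3 + -3·2 = 0
b_4 = -2·0 + -3·-3 = 9
b_5 = -2·9 + -3·0 = -18
b_6 = -2·-18 + -3·9 = 9
b_7 = -2·9 + -3·-18 = 36
b_8 = -2·36 + -3·9 = -99
b_9 = -2·-99 + -3·36 = 90
b_10 = -2·90 + -3·-99 = 117
b_11 = -2·117 + -3·90 = -504
b_12 = -2·-504 + -3·117 = 657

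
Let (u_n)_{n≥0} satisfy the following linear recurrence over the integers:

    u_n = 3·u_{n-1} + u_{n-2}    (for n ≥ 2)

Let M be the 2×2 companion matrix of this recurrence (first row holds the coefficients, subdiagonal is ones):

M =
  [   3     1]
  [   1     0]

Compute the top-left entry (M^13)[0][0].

5097243

(M^13)[0][0] is the top entry after applying M 13 times to the unit state (1, 0). Equivalently it is h_{14} for the auxiliary sequence (h_n) obeying the same recurrence with h_1 = 1 and h_i = 0 for 0 ≤ i < 1:
h_2 = 3·1 + 1·0 = 3
h_3 = 3·3 + 1·1 = 10
h_4 = 3·10 + 1·3 = 33
h_5 = 3·33 + 1·10 = 109
h_6 = 3·109 + 1·33 = 360
h_7 = 3·360 + 1·109 = 1189
h_8 = 3·1189 + 1·360 = 3927
h_9 = 3·3927 + 1·1189 = 12970
h_10 = 3·12970 + 1·3927 = 42837
h_11 = 3·42837 + 1·12970 = 141481
h_12 = 3·141481 + 1·42837 = 467280
h_13 = 3·467280 + 1·141481 = 1543321
h_14 = 3·1543321 + 1·467280 = 5097243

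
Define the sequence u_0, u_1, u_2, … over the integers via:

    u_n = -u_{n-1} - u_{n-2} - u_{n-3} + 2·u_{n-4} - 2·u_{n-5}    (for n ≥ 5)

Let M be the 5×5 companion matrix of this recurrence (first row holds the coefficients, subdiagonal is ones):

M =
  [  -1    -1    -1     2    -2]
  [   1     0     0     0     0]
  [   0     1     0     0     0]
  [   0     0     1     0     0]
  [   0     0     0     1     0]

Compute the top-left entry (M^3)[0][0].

(M^3)[0][0] is the top entry after applying M 3 times to the unit state (1, 0, 0, 0, 0). Equivalently it is h_{7} for the auxiliary sequence (h_n) obeying the same recurrence with h_4 = 1 and h_i = 0 for 0 ≤ i < 4:
h_5 = -1·1 + -1·0 + -1·0 + 2·0 + -2·0 = -1
h_6 = -1·-1 + -1·1 + -1·0 + 2·0 + -2·0 = 0
h_7 = -1·0 + -1·-1 + -1·1 + 2·0 + -2·0 = 0

0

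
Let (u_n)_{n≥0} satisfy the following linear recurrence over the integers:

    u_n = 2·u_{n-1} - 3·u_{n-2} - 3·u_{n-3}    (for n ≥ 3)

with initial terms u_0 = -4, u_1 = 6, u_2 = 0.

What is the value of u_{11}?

u_3 = 2·0 + -3·6 + -3·-4 = -6
u_4 = 2·-6 + -3·0 + -3·6 = -30
u_5 = 2·-30 + -3·-6 + -3·0 = -42
u_6 = 2·-42 + -3·-30 + -3·-6 = 24
u_7 = 2·24 + -3·-42 + -3·-30 = 264
u_8 = 2·264 + -3·24 + -3·-42 = 582
u_9 = 2·582 + -3·264 + -3·24 = 300
u_10 = 2·300 + -3·582 + -3·264 = -1938
u_11 = 2·-1938 + -3·300 + -3·582 = -6522

-6522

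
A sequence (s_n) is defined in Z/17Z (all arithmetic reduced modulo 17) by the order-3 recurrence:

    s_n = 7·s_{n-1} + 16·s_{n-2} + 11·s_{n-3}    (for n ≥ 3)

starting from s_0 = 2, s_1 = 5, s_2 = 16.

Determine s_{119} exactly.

s_3 = 7·16 + 16·5 + 11·2 = 10
s_4 = 7·10 + 16·16 + 11·5 = 7
s_5 = 7·7 + 16·10 + 11·16 = 11
s_6 = 7·11 + 16·7 + 11·10 = 10
s_7 = 7·10 + 16·11 + 11·7 = 0
s_8 = 7·0 + 16·10 + 11·11 = 9
s_9 = 7·9 + 16·0 + 11·10 = 3
s_10 = 7·3 + 16·9 + 11·0 = 12
s_11 = 7·12 + 16·3 + 11·9 = 10
s_12 = 7·10 + 16·12 + 11·3 = 6
s_13 = 7·6 + 16·10 + 11·12 = 11
s_14 = 7·11 + 16·6 + 11·10 = 11
s_15 = 7·11 + 16·11 + 11·6 = 13
s_16 = 7·13 + 16·11 + 11·11 = 14
s_17 = 7·14 + 16·13 + 11·11 = 2
s_18 = 7·2 + 16·14 + 11·13 = 7
s_19 = 7·7 + 16·2 + 11·14 = 14
s_20 = 7·14 + 16·7 + 11·2 = 11
s_21 = 7·11 + 16·14 + 11·7 = 4
s_22 = 7·4 + 16·11 + 11·14 = 1
s_23 = 7·1 + 16·4 + 11·11 = 5
s_24 = 7·5 + 16·1 + 11·4 = 10
s_25 = 7·10 + 16·5 + 11·1 = 8
s_26 = 7·8 + 16·10 + 11·5 = 16
s_27 = 7·16 + 16·8 + 11·10 = 10
s_28 = 7·10 + 16·16 + 11·8 = 6
s_29 = 7·6 + 16·10 + 11·16 = 4
s_30 = 7·4 + 16·6 + 11·10 = 13
s_31 = 7·13 + 16·4 + 11·6 = 0
s_32 = 7·0 + 16·13 + 11·4 = 14
s_33 = 7·14 + 16·0 + 11·13 = 3
s_34 = 7·3 + 16·14 + 11·0 = 7
s_35 = 7·7 + 16·3 + 11·14 = 13
s_36 = 7·13 + 16·7 + 11·3 = 15
s_37 = 7·15 + 16·13 + 11·7 = 16
s_38 = 7·16 + 16·15 + 11·13 = 2
s_39 = 7·2 + 16·16 + 11·15 = 10
s_40 = 7·10 + 16·2 + 11·16 = 6
s_41 = 7·6 + 16·10 + 11·2 = 3
s_42 = 7·3 + 16·6 + 11·10 = 6
s_43 = 7·6 + 16·3 + 11·6 = 3
s_44 = 7·3 + 16·6 + 11·3 = 14
s_45 = 7·14 + 16·3 + 11·6 = 8
s_46 = 7·8 + 16·14 + 11·3 = 7
s_47 = 7·7 + 16·8 + 11·14 = 8
s_48 = 7·8 + 16·7 + 11·8 = 1
s_49 = 7·1 + 16·8 + 11·7 = 8
s_50 = 7·8 + 16·1 + 11·8 = 7
s_51 = 7·7 + 16·8 + 11·1 = 1
s_52 = 7·1 + 16·7 + 11·8 = 3
s_53 = 7·3 + 16·1 + 11·7 = 12
s_54 = 7·12 + 16·3 + 11·1 = 7
s_55 = 7·7 + 16·12 + 11·3 = 2
s_56 = 7·2 + 16·7 + 11·12 = 3
s_57 = 7·3 + 16·2 + 11·7 = 11
s_58 = 7·11 + 16·3 + 11·2 = 11
s_59 = 7·11 + 16·11 + 11·3 = 14
s_60 = 7·14 + 16·11 + 11·11 = 4
s_61 = 7·4 + 16·14 + 11·11 = 16
s_62 = 7·16 + 16·4 + 11·14 = 7
s_63 = 7·7 + 16·16 + 11·4 = 9
s_64 = 7·9 + 16·7 + 11·16 = 11
s_65 = 7·11 + 16·9 + 11·7 = 9
s_66 = 7·9 + 16·11 + 11·9 = 15
s_67 = 7·15 + 16·9 + 11·11 = 13
s_68 = 7·13 + 16·15 + 11·9 = 5
s_69 = 7·5 + 16·13 + 11·15 = 0
s_70 = 7·0 + 16·5 + 11·13 = 2
s_71 = 7·2 + 16·0 + 11·5 = 1
s_72 = 7·1 + 16·2 + 11·0 = 5
s_73 = 7·5 + 16·1 + 11·2 = 5
s_74 = 7·5 + 16·5 + 11·1 = 7
s_75 = 7·7 + 16·5 + 11·5 = 14
s_76 = 7·14 + 16·7 + 11·5 = 10
s_77 = 7·10 + 16·14 + 11·7 = 14
s_78 = 7·14 + 16·10 + 11·14 = 4
s_79 = 7·4 + 16·14 + 11·10 = 5
s_80 = 7·5 + 16·4 + 11·14 = 15
s_81 = 7·15 + 16·5 + 11·4 = 8
s_82 = 7·8 + 16·15 + 11·5 = 11
s_83 = 7·11 + 16·8 + 11·15 = 13
s_84 = 7·13 + 16·11 + 11·8 = 15
s_85 = 7·15 + 16·13 + 11·11 = 9
s_86 = 7·9 + 16·15 + 11·13 = 4
s_87 = 7·4 + 16·9 + 11·15 = 14
s_88 = 7·14 + 16·4 + 11·9 = 6
s_89 = 7·6 + 16·14 + 11·4 = 4
s_90 = 7·4 + 16·6 + 11·14 = 6
s_91 = 7·6 + 16·4 + 11·6 = 2
s_92 = 7·2 + 16·6 + 11·4 = 1
s_93 = 7·1 + 16·2 + 11·6 = 3
s_94 = 7·3 + 16·1 + 11·2 = 8
s_95 = 7·8 + 16·3 + 11·1 = 13
s_96 = 7·13 + 16·8 + 11·3 = 14
s_97 = 7·14 + 16·13 + 11·8 = 3
s_98 = 7·3 + 16·14 + 11·13 = 14
s_99 = 7·14 + 16·3 + 11·14 = 11
s_100 = 7·11 + 16·14 + 11·3 = 11
s_101 = 7·11 + 16·11 + 11·14 = 16
s_102 = 7·16 + 16·11 + 11·11 = 1
s_103 = 7·1 + 16·16 + 11·11 = 10
s_104 = 7·10 + 16·1 + 11·16 = 7
s_105 = 7·7 + 16·10 + 11·1 = 16
s_106 = 7·16 + 16·7 + 11·10 = 11
s_107 = 7·11 + 16·16 + 11·7 = 2
s_108 = 7·2 + 16·11 + 11·16 = 9
s_109 = 7·9 + 16·2 + 11·11 = 12
s_110 = 7·12 + 16·9 + 11·2 = 12
s_111 = 7·12 + 16·12 + 11·9 = 1
s_112 = 7·1 + 16·12 + 11·12 = 8
s_113 = 7·8 + 16·1 + 11·12 = 0
s_114 = 7·0 + 16·8 + 11·1 = 3
s_115 = 7·3 + 16·0 + 11·8 = 7
s_116 = 7·7 + 16·3 + 11·0 = 12
s_117 = 7·12 + 16·7 + 11·3 = 8
s_118 = 7·8 + 16·12 + 11·7 = 2
s_119 = 7·2 + 16·8 + 11·12 = 2

2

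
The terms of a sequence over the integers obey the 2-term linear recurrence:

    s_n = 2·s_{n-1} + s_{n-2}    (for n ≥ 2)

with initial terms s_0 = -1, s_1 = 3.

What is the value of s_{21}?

s_2 = 2·3 + 1·-1 = 5
s_3 = 2·5 + 1·3 = 13
s_4 = 2·13 + 1·5 = 31
s_5 = 2·31 + 1·13 = 75
s_6 = 2·75 + 1·31 = 181
s_7 = 2·181 + 1·75 = 437
s_8 = 2·437 + 1·181 = 1055
s_9 = 2·1055 + 1·437 = 2547
s_10 = 2·2547 + 1·1055 = 6149
s_11 = 2·6149 + 1·2547 = 14845
s_12 = 2·14845 + 1·6149 = 35839
s_13 = 2·35839 + 1·14845 = 86523
s_14 = 2·86523 + 1·35839 = 208885
s_15 = 2·208885 + 1·86523 = 504293
s_16 = 2·504293 + 1·208885 = 1217471
s_17 = 2·1217471 + 1·504293 = 2939235
s_18 = 2·2939235 + 1·1217471 = 7095941
s_19 = 2·7095941 + 1·2939235 = 17131117
s_20 = 2·17131117 + 1·7095941 = 41358175
s_21 = 2·41358175 + 1·17131117 = 99847467

99847467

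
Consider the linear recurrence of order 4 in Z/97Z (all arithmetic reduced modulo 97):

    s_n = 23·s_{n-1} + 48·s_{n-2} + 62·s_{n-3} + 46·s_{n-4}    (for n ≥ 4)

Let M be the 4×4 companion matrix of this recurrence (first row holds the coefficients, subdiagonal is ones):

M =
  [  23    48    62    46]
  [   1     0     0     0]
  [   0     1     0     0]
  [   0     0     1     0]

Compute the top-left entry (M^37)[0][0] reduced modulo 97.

12

(M^37)[0][0] is the top entry after applying M 37 times to the unit state (1, 0, 0, 0). Equivalently it is h_{40} for the auxiliary sequence (h_n) obeying the same recurrence with h_3 = 1 and h_i = 0 for 0 ≤ i < 3:
h_4 = 23·1 + 48·0 + 62·0 + 46·0 = 23
h_5 = 23·23 + 48·1 + 62·0 + 46·0 = 92
h_6 = 23·92 + 48·23 + 62·1 + 46·0 = 81
h_7 = 23·81 + 48·92 + 62·23 + 46·1 = 88
h_8 = 23·88 + 48·81 + 62·92 + 46·23 = 64
h_9 = 23·64 + 48·88 + 62·81 + 46·92 = 12
h_10 = 23·12 + 48·64 + 62·88 + 46·81 = 17
h_11 = 23·17 + 48·12 + 62·64 + 46·88 = 59
h_12 = 23·59 + 48·17 + 62·12 + 46·64 = 41
h_13 = 23·41 + 48·59 + 62·17 + 46·12 = 46
h_14 = 23·46 + 48·41 + 62·59 + 46·17 = 94
h_15 = 23·94 + 48·46 + 62·41 + 46·59 = 23
h_16 = 23·23 + 48·94 + 62·46 + 46·41 = 79
h_17 = 23·79 + 48·23 + 62·94 + 46·46 = 1
h_18 = 23·1 + 48·79 + 62·23 + 46·94 = 59
h_19 = 23·59 + 48·1 + 62·79 + 46·23 = 86
h_20 = 23·86 + 48·59 + 62·1 + 46·79 = 67
h_21 = 23·67 + 48·86 + 62·59 + 46·1 = 61
h_22 = 23·61 + 48·67 + 62·86 + 46·59 = 55
h_23 = 23·55 + 48·61 + 62·67 + 46·86 = 81
h_24 = 23·81 + 48·55 + 62·61 + 46·67 = 18
h_25 = 23·18 + 48·81 + 62·55 + 46·61 = 42
h_26 = 23·42 + 48·18 + 62·81 + 46·55 = 70
h_27 = 23·70 + 48·42 + 62·18 + 46·81 = 29
h_28 = 23·29 + 48·70 + 62·42 + 46·18 = 87
h_29 = 23·87 + 48·29 + 62·70 + 46·42 = 62
h_30 = 23·62 + 48·87 + 62·29 + 46·70 = 47
h_31 = 23·47 + 48·62 + 62·87 + 46·29 = 18
h_32 = 23·18 + 48·47 + 62·62 + 46·87 = 40
h_33 = 23·40 + 48·18 + 62·47 + 46·62 = 81
h_34 = 23·81 + 48·40 + 62·18 + 46·47 = 77
h_35 = 23·77 + 48·81 + 62·40 + 46·18 = 43
h_36 = 23·43 + 48·77 + 62·81 + 46·40 = 4
h_37 = 23·4 + 48·43 + 62·77 + 46·81 = 83
h_38 = 23·83 + 48·4 + 62·43 + 46·77 = 64
h_39 = 23·64 + 48·83 + 62·4 + 46·43 = 19
h_40 = 23·19 + 48·64 + 62·83 + 46·4 = 12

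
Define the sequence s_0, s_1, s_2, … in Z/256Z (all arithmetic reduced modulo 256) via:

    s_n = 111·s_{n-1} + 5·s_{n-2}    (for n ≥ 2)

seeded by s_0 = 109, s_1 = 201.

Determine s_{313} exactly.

25

s_2 = 111·201 + 5·109 = 72
s_3 = 111·72 + 5·201 = 37
s_4 = 111·37 + 5·72 = 115
s_5 = 111·115 + 5·37 = 150
s_6 = 111·150 + 5·115 = 73
s_7 = 111·73 + 5·150 = 149
Continuing the recurrence:
  s_8 = 8;  s_9 = 97;  s_10 = 55;  s_11 = 190;  s_12 = 117;  s_13 = 113
  s_14 = 72;  s_15 = 109;  s_16 = 171;  s_17 = 70;  s_18 = 177;  s_19 = 29
  s_20 = 8;  s_21 = 9;  s_22 = 15;  s_23 = 174;  s_24 = 189;  s_25 = 89
  s_26 = 72;  s_27 = 245;  s_28 = 163;  s_29 = 118;  s_30 = 89;  s_31 = 229
  s_32 = 8;  s_33 = 241;  s_34 = 167;  s_35 = 30;  s_36 = 69;  s_37 = 129
  s_38 = 72;  s_39 = 189;  s_40 = 91;  s_41 = 38;  s_42 = 65;  s_43 = 237
  s_44 = 8;  s_45 = 25;  s_46 = 255;  s_47 = 14;  s_48 = 13;  s_49 = 233
  s_50 = 72;  s_51 = 197;  s_52 = 211;  s_53 = 86;  s_54 = 105;  s_55 = 53
  s_56 = 8;  s_57 = 129;  s_58 = 23;  s_59 = 126;  s_60 = 21;  s_61 = 145
  s_62 = 72;  s_63 = 13;  s_64 = 11;  s_65 = 6;  s_66 = 209;  s_67 = 189
  s_68 = 8;  s_69 = 41;  s_70 = 239;  s_71 = 110;  s_72 = 93;  s_73 = 121
  s_74 = 72;  s_75 = 149;  s_76 = 3;  s_77 = 54;  s_78 = 121;  s_79 = 133
  s_80 = 8;  s_81 = 17;  s_82 = 135;  s_83 = 222;  s_84 = 229;  s_85 = 161
  s_86 = 72;  s_87 = 93;  s_88 = 187;  s_89 = 230;  s_90 = 97;  s_91 = 141
  s_92 = 8;  s_93 = 57;  s_94 = 223;  s_95 = 206;  s_96 = 173;  s_97 = 9
  s_98 = 72;  s_99 = 101;  s_100 = 51;  s_101 = 22;  s_102 = 137;  s_103 = 213
  s_104 = 8;  s_105 = 161;  s_106 = 247;  s_107 = 62;  s_108 = 181;  s_109 = 177
  s_110 = 72;  s_111 = 173;  s_112 = 107;  s_113 = 198;  s_114 = 241;  s_115 = 93
  s_116 = 8;  s_117 = 73;  s_118 = 207;  s_119 = 46;  s_120 = 253;  s_121 = 153
  s_122 = 72;  s_123 = 53;  s_124 = 99;  s_125 = 246;  s_126 = 153;  s_127 = 37
  s_128 = 8;  s_129 = 49;  s_130 = 103;  s_131 = 158;  s_132 = 133;  s_133 = 193
  s_134 = 72;  s_135 = 253;  s_136 = 27;  s_137 = 166;  s_138 = 129;  s_139 = 45
  s_140 = 8;  s_141 = 89;  s_142 = 191;  s_143 = 142;  s_144 = 77;  s_145 = 41
  s_146 = 72;  s_147 = 5;  s_148 = 147;  s_149 = 214;  s_150 = 169;  s_151 = 117
  s_152 = 8;  s_153 = 193;  s_154 = 215;  s_155 = 254;  s_156 = 85;  s_157 = 209
  s_158 = 72;  s_159 = 77;  s_160 = 203;  s_161 = 134;  s_162 = 17;  s_163 = 253
  s_164 = 8;  s_165 = 105;  s_166 = 175;  s_167 = 238;  s_168 = 157;  s_169 = 185
  s_170 = 72;  s_171 = 213;  s_172 = 195;  s_173 = 182;  s_174 = 185;  s_175 = 197
  s_176 = 8;  s_177 = 81;  s_178 = 71;  s_179 = 94;  s_180 = 37;  s_181 = 225
  s_182 = 72;  s_183 = 157;  s_184 = 123;  s_185 = 102;  s_186 = 161;  s_187 = 205
  s_188 = 8;  s_189 = 121;  s_190 = 159;  s_191 = 78;  s_192 = 237;  s_193 = 73
  s_194 = 72;  s_195 = 165;  s_196 = 243;  s_197 = 150;  s_198 = 201;  s_199 = 21
  s_200 = 8;  s_201 = 225;  s_202 = 183;  s_203 = 190;  s_204 = 245;  s_205 = 241
  s_206 = 72;  s_207 = 237;  s_208 = 43;  s_209 = 70;  s_210 = 49;  s_211 = 157
  s_212 = 8;  s_213 = 137;  s_214 = 143;  s_215 = 174;  s_216 = 61;  s_217 = 217
  s_218 = 72;  s_219 = 117;  s_220 = 35;  s_221 = 118;  s_222 = 217;  s_223 = 101
  s_224 = 8;  s_225 = 113;  s_226 = 39;  s_227 = 30;  s_228 = 197;  s_229 = 1
  s_230 = 72;  s_231 = 61;  s_232 = 219;  s_233 = 38;  s_234 = 193;  s_235 = 109
  s_236 = 8;  s_237 = 153;  s_238 = 127;  s_239 = 14;  s_240 = 141;  s_241 = 105
  s_242 = 72;  s_243 = 69;  s_244 = 83;  s_245 = 86;  s_246 = 233;  s_247 = 181
  s_248 = 8;  s_249 = 1;  s_250 = 151;  s_251 = 126;  s_252 = 149;  s_253 = 17
  s_254 = 72;  s_255 = 141;  s_256 = 139;  s_257 = 6;  s_258 = 81;  s_259 = 61
  s_260 = 8;  s_261 = 169;  s_262 = 111;  s_263 = 110;  s_264 = 221;  s_265 = 249
  s_266 = 72;  s_267 = 21;  s_268 = 131;  s_269 = 54;  s_270 = 249;  s_271 = 5
  s_272 = 8;  s_273 = 145;  s_274 = 7;  s_275 = 222;  s_276 = 101;  s_277 = 33
  s_278 = 72;  s_279 = 221;  s_280 = 59;  s_281 = 230;  s_282 = 225;  s_283 = 13
  s_284 = 8;  s_285 = 185;  s_286 = 95;  s_287 = 206;  s_288 = 45;  s_289 = 137
  s_290 = 72;  s_291 = 229;  s_292 = 179;  s_293 = 22;  s_294 = 9;  s_295 = 85
  s_296 = 8;  s_297 = 33;  s_298 = 119;  s_299 = 62;  s_300 = 53;  s_301 = 49
  s_302 = 72;  s_303 = 45;  s_304 = 235;  s_305 = 198;  s_306 = 113;  s_307 = 221
  s_308 = 8;  s_309 = 201;  s_310 = 79;  s_311 = 46
s_312 = 111·46 + 5·79 = 125
s_313 = 111·125 + 5·46 = 25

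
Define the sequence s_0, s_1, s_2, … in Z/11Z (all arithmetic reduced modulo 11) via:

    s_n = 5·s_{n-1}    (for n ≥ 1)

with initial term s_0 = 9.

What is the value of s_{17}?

s_1 = 5·9 = 1
s_2 = 5·1 = 5
s_3 = 5·5 = 3
s_4 = 5·3 = 4
s_5 = 5·4 = 9
(s_5) = (9) = (s_0), so the sequence has period 5.
17 ≡ 2 (mod 5), hence s_17 = s_2 = 5.

5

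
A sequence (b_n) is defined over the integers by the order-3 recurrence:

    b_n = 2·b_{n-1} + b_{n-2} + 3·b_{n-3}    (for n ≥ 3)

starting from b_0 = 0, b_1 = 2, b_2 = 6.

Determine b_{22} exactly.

b_3 = 2·6 + 1·2 + 3·0 = 14
b_4 = 2·14 + 1·6 + 3·2 = 40
b_5 = 2·40 + 1·14 + 3·6 = 112
b_6 = 2·112 + 1·40 + 3·14 = 306
b_7 = 2·306 + 1·112 + 3·40 = 844
b_8 = 2·844 + 1·306 + 3·112 = 2330
b_9 = 2·2330 + 1·844 + 3·306 = 6422
b_10 = 2·6422 + 1·2330 + 3·844 = 17706
b_11 = 2·17706 + 1·6422 + 3·2330 = 48824
b_12 = 2·48824 + 1·17706 + 3·6422 = 134620
b_13 = 2·134620 + 1·48824 + 3·17706 = 371182
b_14 = 2·371182 + 1·134620 + 3·48824 = 1023456
b_15 = 2·1023456 + 1·371182 + 3·134620 = 2821954
b_16 = 2·2821954 + 1·1023456 + 3·371182 = 7780910
b_17 = 2·7780910 + 1·2821954 + 3·1023456 = 21454142
b_18 = 2·21454142 + 1·7780910 + 3·2821954 = 59155056
b_19 = 2·59155056 + 1·21454142 + 3·7780910 = 163106984
b_20 = 2·163106984 + 1·59155056 + 3·21454142 = 449731450
b_21 = 2·449731450 + 1·163106984 + 3·59155056 = 1240035052
b_22 = 2·1240035052 + 1·449731450 + 3·163106984 = 3419122506

3419122506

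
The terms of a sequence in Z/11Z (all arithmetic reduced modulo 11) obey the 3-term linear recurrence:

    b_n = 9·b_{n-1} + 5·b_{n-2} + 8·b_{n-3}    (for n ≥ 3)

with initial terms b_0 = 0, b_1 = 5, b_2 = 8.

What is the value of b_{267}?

9

b_3 = 9·8 + 5·5 + 8·0 = 9
b_4 = 9·9 + 5·8 + 8·5 = 7
b_5 = 9·7 + 5·9 + 8·8 = 7
b_6 = 9·7 + 5·7 + 8·9 = 5
b_7 = 9·5 + 5·7 + 8·7 = 4
b_8 = 9·4 + 5·5 + 8·7 = 7
b_9 = 9·7 + 5·4 + 8·5 = 2
b_10 = 9·2 + 5·7 + 8·4 = 8
b_11 = 9·8 + 5·2 + 8·7 = 6
b_12 = 9·6 + 5·8 + 8·2 = 0
b_13 = 9·0 + 5·6 + 8·8 = 6
b_14 = 9·6 + 5·0 + 8·6 = 3
b_15 = 9·3 + 5·6 + 8·0 = 2
b_16 = 9·2 + 5·3 + 8·6 = 4
b_17 = 9·4 + 5·2 + 8·3 = 4
b_18 = 9·4 + 5·4 + 8·2 = 6
b_19 = 9·6 + 5·4 + 8·4 = 7
b_20 = 9·7 + 5·6 + 8·4 = 4
b_21 = 9·4 + 5·7 + 8·6 = 9
b_22 = 9·9 + 5·4 + 8·7 = 3
b_23 = 9·3 + 5·9 + 8·4 = 5
b_24 = 9·5 + 5·3 + 8·9 = 0
b_25 = 9·0 + 5·5 + 8·3 = 5
b_26 = 9·5 + 5·0 + 8·5 = 8
(b_24, b_25, b_26) = (0, 5, 8) = (b_0, b_1, b_2), so the sequence has period 24.
267 ≡ 3 (mod 24), hence b_267 = b_3 = 9.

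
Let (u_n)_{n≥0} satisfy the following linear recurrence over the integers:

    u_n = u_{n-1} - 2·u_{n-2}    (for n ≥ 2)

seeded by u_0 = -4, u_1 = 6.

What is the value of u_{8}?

u_2 = 1·6 + -2·-4 = 14
u_3 = 1·14 + -2·6 = 2
u_4 = 1·2 + -2·14 = -26
u_5 = 1·-26 + -2·2 = -30
u_6 = 1·-30 + -2·-26 = 22
u_7 = 1·22 + -2·-30 = 82
u_8 = 1·82 + -2·22 = 38

38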